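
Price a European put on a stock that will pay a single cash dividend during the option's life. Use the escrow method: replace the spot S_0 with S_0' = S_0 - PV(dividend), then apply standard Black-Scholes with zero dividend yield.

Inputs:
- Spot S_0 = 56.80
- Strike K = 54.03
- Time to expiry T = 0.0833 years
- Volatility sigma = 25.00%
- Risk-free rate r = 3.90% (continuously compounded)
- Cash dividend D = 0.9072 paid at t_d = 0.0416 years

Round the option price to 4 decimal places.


PV(D) = D * exp(-r * t_d) = 0.9072 * 0.99837892 = 0.90572935
S_0' = S_0 - PV(D) = 56.8000 - 0.90572935 = 55.89427065
d1 = (ln(S_0'/K) + (r + sigma^2/2)*T) / (sigma*sqrt(T)) = 0.55123856
d2 = d1 - sigma*sqrt(T) = 0.47908421
exp(-rT) = 0.99675657
N(-d1) = 0.29073507; N(-d2) = 0.31593936
P = K * exp(-rT) * N(-d2) - S_0' * N(-d1) = 54.0300 * 0.99675657 * 0.31593936 - 55.89427065 * 0.29073507 = 0.7644

Answer: Price = 0.7644


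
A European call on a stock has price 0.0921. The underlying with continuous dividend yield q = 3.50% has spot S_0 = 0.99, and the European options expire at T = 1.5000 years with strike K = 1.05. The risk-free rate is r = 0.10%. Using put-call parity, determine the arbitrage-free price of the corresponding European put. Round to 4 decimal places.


Put-call parity: C - P = S_0 * exp(-qT) - K * exp(-rT).
S_0 * exp(-qT) = 0.9900 * 0.94885432 = 0.93936578
K * exp(-rT) = 1.0500 * 0.99850112 = 1.04842618
P = C - S*exp(-qT) + K*exp(-rT)
P = 0.0921 - 0.93936578 + 1.04842618 = 0.2012

Answer: Put price = 0.2012


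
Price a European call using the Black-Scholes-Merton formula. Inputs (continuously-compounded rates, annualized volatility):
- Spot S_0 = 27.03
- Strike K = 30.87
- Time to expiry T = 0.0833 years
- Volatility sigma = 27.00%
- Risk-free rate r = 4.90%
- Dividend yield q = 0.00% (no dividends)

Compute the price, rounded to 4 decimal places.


Answer: Price = 0.0461

Derivation:
d1 = (ln(S/K) + (r - q + 0.5*sigma^2) * T) / (sigma * sqrt(T)) = -1.61330454
d2 = d1 - sigma * sqrt(T) = -1.69123124
exp(-rT) = 0.99592662; exp(-qT) = 1.00000000
C = S_0 * exp(-qT) * N(d1) - K * exp(-rT) * N(d2)
N(d1) = 0.05333918; N(d2) = 0.04539632
C = 27.0300 * 1.00000000 * 0.05333918 - 30.8700 * 0.99592662 * 0.04539632 = 0.0461


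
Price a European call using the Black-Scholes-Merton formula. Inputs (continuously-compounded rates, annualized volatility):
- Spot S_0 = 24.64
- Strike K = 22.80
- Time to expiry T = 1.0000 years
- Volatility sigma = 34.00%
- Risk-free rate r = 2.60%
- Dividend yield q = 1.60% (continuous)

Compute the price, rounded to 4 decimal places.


d1 = (ln(S/K) + (r - q + 0.5*sigma^2) * T) / (sigma * sqrt(T)) = 0.42767824
d2 = d1 - sigma * sqrt(T) = 0.08767824
exp(-rT) = 0.97433509; exp(-qT) = 0.98412732
C = S_0 * exp(-qT) * N(d1) - K * exp(-rT) * N(d2)
N(d1) = 0.66555730; N(d2) = 0.53493379
C = 24.6400 * 0.98412732 * 0.66555730 - 22.8000 * 0.97433509 * 0.53493379 = 4.2556

Answer: Price = 4.2556


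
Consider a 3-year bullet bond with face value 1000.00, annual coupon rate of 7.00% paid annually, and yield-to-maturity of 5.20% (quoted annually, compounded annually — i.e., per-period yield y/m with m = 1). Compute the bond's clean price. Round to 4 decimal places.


Answer: Price = 1048.8353

Derivation:
Coupon per period c = face * coupon_rate / m = 70.000000
Periods per year m = 1; per-period yield y/m = 0.052000
Number of cashflows N = 3
Cashflows (t years, CF_t, discount factor 1/(1+y/m)^(m*t), PV):
  t = 1.0000: CF_t = 70.000000, DF = 0.950570, PV = 66.539924
  t = 2.0000: CF_t = 70.000000, DF = 0.903584, PV = 63.250878
  t = 3.0000: CF_t = 1070.000000, DF = 0.858920, PV = 919.044538
Price P = sum_t PV_t = 1048.835340


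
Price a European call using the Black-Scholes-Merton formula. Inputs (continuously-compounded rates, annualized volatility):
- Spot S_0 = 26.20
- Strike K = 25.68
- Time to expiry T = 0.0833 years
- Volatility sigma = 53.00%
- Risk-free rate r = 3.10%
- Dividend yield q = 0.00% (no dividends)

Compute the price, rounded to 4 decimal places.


d1 = (ln(S/K) + (r - q + 0.5*sigma^2) * T) / (sigma * sqrt(T)) = 0.22441878
d2 = d1 - sigma * sqrt(T) = 0.07145156
exp(-rT) = 0.99742103; exp(-qT) = 1.00000000
C = S_0 * exp(-qT) * N(d1) - K * exp(-rT) * N(d2)
N(d1) = 0.58878427; N(d2) = 0.52848081
C = 26.2000 * 1.00000000 * 0.58878427 - 25.6800 * 0.99742103 * 0.52848081 = 1.8898

Answer: Price = 1.8898


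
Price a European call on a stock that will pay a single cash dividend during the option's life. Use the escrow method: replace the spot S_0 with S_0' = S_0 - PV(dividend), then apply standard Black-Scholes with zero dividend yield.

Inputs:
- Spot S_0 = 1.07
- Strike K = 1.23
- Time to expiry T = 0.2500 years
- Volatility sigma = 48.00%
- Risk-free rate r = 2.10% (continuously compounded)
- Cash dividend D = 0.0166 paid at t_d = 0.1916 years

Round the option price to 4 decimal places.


Answer: Price = 0.0440

Derivation:
PV(D) = D * exp(-r * t_d) = 0.0166 * 0.99598448 = 0.01653334
S_0' = S_0 - PV(D) = 1.0700 - 0.01653334 = 1.05346666
d1 = (ln(S_0'/K) + (r + sigma^2/2)*T) / (sigma*sqrt(T)) = -0.50365777
d2 = d1 - sigma*sqrt(T) = -0.74365777
exp(-rT) = 0.99476376
N(d1) = 0.30725094; N(d2) = 0.22854177
C = S_0' * N(d1) - K * exp(-rT) * N(d2) = 1.05346666 * 0.30725094 - 1.2300 * 0.99476376 * 0.22854177 = 0.0440


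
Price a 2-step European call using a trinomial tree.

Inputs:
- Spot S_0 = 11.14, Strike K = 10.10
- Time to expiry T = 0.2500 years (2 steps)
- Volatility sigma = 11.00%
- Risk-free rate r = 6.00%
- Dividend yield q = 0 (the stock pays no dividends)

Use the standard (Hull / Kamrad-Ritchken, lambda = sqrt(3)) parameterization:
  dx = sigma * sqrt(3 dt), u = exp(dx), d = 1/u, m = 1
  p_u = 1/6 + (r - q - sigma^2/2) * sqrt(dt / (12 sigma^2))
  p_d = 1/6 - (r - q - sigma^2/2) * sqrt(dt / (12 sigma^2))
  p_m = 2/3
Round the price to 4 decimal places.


Answer: Price = V(0,0) = 1.1947

Derivation:
dt = T/N = 0.125000; dx = sigma*sqrt(3*dt) = 0.067361
u = exp(dx) = 1.069682; d = 1/u = 0.934858
p_u = 0.216723, p_m = 0.666667, p_d = 0.116610
Discount per step: exp(-r*dt) = 0.992528
Stock lattice S(k, j) with j the centered position index:
  k=0: S(0,+0) = 11.1400
  k=1: S(1,-1) = 10.4143; S(1,+0) = 11.1400; S(1,+1) = 11.9163
  k=2: S(2,-2) = 9.7359; S(2,-1) = 10.4143; S(2,+0) = 11.1400; S(2,+1) = 11.9163; S(2,+2) = 12.7466
Terminal payoffs V(N, j) = max(S_T - K, 0):
  V(2,-2) = 0.000000; V(2,-1) = 0.314315; V(2,+0) = 1.040000; V(2,+1) = 1.816252; V(2,+2) = 2.646595
Backward induction: V(k, j) = exp(-r*dt) * [p_u * V(k+1, j+1) + p_m * V(k+1, j) + p_d * V(k+1, j-1)]
  V(1,-1) = exp(-r*dt) * [p_u*1.040000 + p_m*0.314315 + p_d*0.000000] = 0.431686
  V(1,+0) = exp(-r*dt) * [p_u*1.816252 + p_m*1.040000 + p_d*0.314315] = 1.115214
  V(1,+1) = exp(-r*dt) * [p_u*2.646595 + p_m*1.816252 + p_d*1.040000] = 1.891449
  V(0,+0) = exp(-r*dt) * [p_u*1.891449 + p_m*1.115214 + p_d*0.431686] = 1.194742


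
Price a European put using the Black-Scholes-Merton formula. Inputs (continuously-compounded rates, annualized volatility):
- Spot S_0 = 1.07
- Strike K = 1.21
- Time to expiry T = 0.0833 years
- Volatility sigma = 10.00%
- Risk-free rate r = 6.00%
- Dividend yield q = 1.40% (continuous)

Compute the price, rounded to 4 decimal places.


Answer: Price = 0.1352

Derivation:
d1 = (ln(S/K) + (r - q + 0.5*sigma^2) * T) / (sigma * sqrt(T)) = -4.11317591
d2 = d1 - sigma * sqrt(T) = -4.14203765
exp(-rT) = 0.99501447; exp(-qT) = 0.99883448
P = K * exp(-rT) * N(-d2) - S_0 * exp(-qT) * N(-d1)
N(-d1) = 0.99998049; N(-d2) = 0.99998279
P = 1.2100 * 0.99501447 * 0.99998279 - 1.0700 * 0.99883448 * 0.99998049 = 0.1352


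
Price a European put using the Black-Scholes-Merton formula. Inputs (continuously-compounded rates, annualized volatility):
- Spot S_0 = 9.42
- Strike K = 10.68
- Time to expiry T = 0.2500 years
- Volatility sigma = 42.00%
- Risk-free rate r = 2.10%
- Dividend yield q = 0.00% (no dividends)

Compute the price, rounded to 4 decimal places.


Answer: Price = 1.5733

Derivation:
d1 = (ln(S/K) + (r - q + 0.5*sigma^2) * T) / (sigma * sqrt(T)) = -0.46779879
d2 = d1 - sigma * sqrt(T) = -0.67779879
exp(-rT) = 0.99476376; exp(-qT) = 1.00000000
P = K * exp(-rT) * N(-d2) - S_0 * exp(-qT) * N(-d1)
N(-d1) = 0.68003576; N(-d2) = 0.75105036
P = 10.6800 * 0.99476376 * 0.75105036 - 9.4200 * 1.00000000 * 0.68003576 = 1.5733


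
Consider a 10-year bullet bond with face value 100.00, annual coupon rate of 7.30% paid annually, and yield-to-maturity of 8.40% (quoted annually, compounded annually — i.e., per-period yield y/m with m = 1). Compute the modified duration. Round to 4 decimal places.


Answer: Modified duration = 6.7567

Derivation:
Coupon per period c = face * coupon_rate / m = 7.300000
Periods per year m = 1; per-period yield y/m = 0.084000
Number of cashflows N = 10
Cashflows (t years, CF_t, discount factor 1/(1+y/m)^(m*t), PV):
  t = 1.0000: CF_t = 7.300000, DF = 0.922509, PV = 6.734317
  t = 2.0000: CF_t = 7.300000, DF = 0.851023, PV = 6.212470
  t = 3.0000: CF_t = 7.300000, DF = 0.785077, PV = 5.731061
  t = 4.0000: CF_t = 7.300000, DF = 0.724241, PV = 5.286956
  t = 5.0000: CF_t = 7.300000, DF = 0.668119, PV = 4.877266
  t = 6.0000: CF_t = 7.300000, DF = 0.616346, PV = 4.499323
  t = 7.0000: CF_t = 7.300000, DF = 0.568585, PV = 4.150667
  t = 8.0000: CF_t = 7.300000, DF = 0.524524, PV = 3.829029
  t = 9.0000: CF_t = 7.300000, DF = 0.483879, PV = 3.532314
  t = 10.0000: CF_t = 107.300000, DF = 0.446383, PV = 47.896844
Price P = sum_t PV_t = 92.750247
First compute Macaulay numerator sum_t t * PV_t:
  t * PV_t at t = 1.0000: 6.734317
  t * PV_t at t = 2.0000: 12.424940
  t * PV_t at t = 3.0000: 17.193182
  t * PV_t at t = 4.0000: 21.147826
  t * PV_t at t = 5.0000: 24.386330
  t * PV_t at t = 6.0000: 26.995938
  t * PV_t at t = 7.0000: 29.054669
  t * PV_t at t = 8.0000: 30.632228
  t * PV_t at t = 9.0000: 31.790827
  t * PV_t at t = 10.0000: 478.968442
Macaulay duration D = 679.328699 / 92.750247 = 7.324279
Modified duration = D / (1 + y/m) = 7.324279 / (1 + 0.084000) = 6.756715


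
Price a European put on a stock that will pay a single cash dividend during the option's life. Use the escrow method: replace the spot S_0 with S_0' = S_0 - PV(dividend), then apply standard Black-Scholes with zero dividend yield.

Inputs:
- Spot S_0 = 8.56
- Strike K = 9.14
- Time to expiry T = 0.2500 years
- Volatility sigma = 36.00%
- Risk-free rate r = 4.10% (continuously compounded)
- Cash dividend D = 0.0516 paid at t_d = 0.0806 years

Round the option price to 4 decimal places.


Answer: Price = 0.9347

Derivation:
PV(D) = D * exp(-r * t_d) = 0.0516 * 0.99670085 = 0.05142976
S_0' = S_0 - PV(D) = 8.5600 - 0.05142976 = 8.50857024
d1 = (ln(S_0'/K) + (r + sigma^2/2)*T) / (sigma*sqrt(T)) = -0.25075815
d2 = d1 - sigma*sqrt(T) = -0.43075815
exp(-rT) = 0.98980235
N(-d1) = 0.59899945; N(-d2) = 0.66667788
P = K * exp(-rT) * N(-d2) - S_0' * N(-d1) = 9.1400 * 0.98980235 * 0.66667788 - 8.50857024 * 0.59899945 = 0.9347


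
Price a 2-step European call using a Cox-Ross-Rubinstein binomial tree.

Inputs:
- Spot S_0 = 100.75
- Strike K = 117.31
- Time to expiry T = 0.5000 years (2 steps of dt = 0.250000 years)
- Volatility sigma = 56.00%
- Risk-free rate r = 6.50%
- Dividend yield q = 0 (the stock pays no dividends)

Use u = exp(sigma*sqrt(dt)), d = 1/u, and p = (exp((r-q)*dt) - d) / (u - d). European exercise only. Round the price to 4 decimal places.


Answer: Price = V(0,0) = 12.0643

Derivation:
dt = T/N = 0.250000
u = exp(sigma*sqrt(dt)) = 1.323130; d = 1/u = 0.755784
p = (exp((r-q)*dt) - d) / (u - d) = 0.459330
Discount per step: exp(-r*dt) = 0.983881
Stock lattice S(k, i) with i counting down-moves:
  k=0: S(0,0) = 100.7500
  k=1: S(1,0) = 133.3053; S(1,1) = 76.1452
  k=2: S(2,0) = 176.3803; S(2,1) = 100.7500; S(2,2) = 57.5493
Terminal payoffs V(N, i) = max(S_T - K, 0):
  V(2,0) = 59.070254; V(2,1) = 0.000000; V(2,2) = 0.000000
Backward induction: V(k, i) = exp(-r*dt) * [p * V(k+1, i) + (1-p) * V(k+1, i+1)].
  V(1,0) = exp(-r*dt) * [p*59.070254 + (1-p)*0.000000] = 26.695390
  V(1,1) = exp(-r*dt) * [p*0.000000 + (1-p)*0.000000] = 0.000000
  V(0,0) = exp(-r*dt) * [p*26.695390 + (1-p)*0.000000] = 12.064343


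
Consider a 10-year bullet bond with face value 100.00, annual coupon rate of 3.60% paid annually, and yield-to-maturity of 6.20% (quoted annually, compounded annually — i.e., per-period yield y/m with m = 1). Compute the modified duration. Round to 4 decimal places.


Coupon per period c = face * coupon_rate / m = 3.600000
Periods per year m = 1; per-period yield y/m = 0.062000
Number of cashflows N = 10
Cashflows (t years, CF_t, discount factor 1/(1+y/m)^(m*t), PV):
  t = 1.0000: CF_t = 3.600000, DF = 0.941620, PV = 3.389831
  t = 2.0000: CF_t = 3.600000, DF = 0.886647, PV = 3.191931
  t = 3.0000: CF_t = 3.600000, DF = 0.834885, PV = 3.005585
  t = 4.0000: CF_t = 3.600000, DF = 0.786144, PV = 2.830117
  t = 5.0000: CF_t = 3.600000, DF = 0.740248, PV = 2.664894
  t = 6.0000: CF_t = 3.600000, DF = 0.697032, PV = 2.509316
  t = 7.0000: CF_t = 3.600000, DF = 0.656339, PV = 2.362821
  t = 8.0000: CF_t = 3.600000, DF = 0.618022, PV = 2.224879
  t = 9.0000: CF_t = 3.600000, DF = 0.581942, PV = 2.094989
  t = 10.0000: CF_t = 103.600000, DF = 0.547968, PV = 56.769437
Price P = sum_t PV_t = 81.043800
First compute Macaulay numerator sum_t t * PV_t:
  t * PV_t at t = 1.0000: 3.389831
  t * PV_t at t = 2.0000: 6.383862
  t * PV_t at t = 3.0000: 9.016754
  t * PV_t at t = 4.0000: 11.320469
  t * PV_t at t = 5.0000: 13.324469
  t * PV_t at t = 6.0000: 15.055898
  t * PV_t at t = 7.0000: 16.539749
  t * PV_t at t = 8.0000: 17.799031
  t * PV_t at t = 9.0000: 18.854905
  t * PV_t at t = 10.0000: 567.694371
Macaulay duration D = 679.379338 / 81.043800 = 8.382866
Modified duration = D / (1 + y/m) = 8.382866 / (1 + 0.062000) = 7.893471

Answer: Modified duration = 7.8935


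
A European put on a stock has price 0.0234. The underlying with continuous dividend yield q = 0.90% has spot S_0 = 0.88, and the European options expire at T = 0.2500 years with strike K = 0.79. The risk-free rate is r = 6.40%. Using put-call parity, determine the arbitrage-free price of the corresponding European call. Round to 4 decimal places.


Answer: Call price = 0.1240

Derivation:
Put-call parity: C - P = S_0 * exp(-qT) - K * exp(-rT).
S_0 * exp(-qT) = 0.8800 * 0.99775253 = 0.87802223
K * exp(-rT) = 0.7900 * 0.98412732 = 0.77746058
C = P + S*exp(-qT) - K*exp(-rT)
C = 0.0234 + 0.87802223 - 0.77746058 = 0.1240


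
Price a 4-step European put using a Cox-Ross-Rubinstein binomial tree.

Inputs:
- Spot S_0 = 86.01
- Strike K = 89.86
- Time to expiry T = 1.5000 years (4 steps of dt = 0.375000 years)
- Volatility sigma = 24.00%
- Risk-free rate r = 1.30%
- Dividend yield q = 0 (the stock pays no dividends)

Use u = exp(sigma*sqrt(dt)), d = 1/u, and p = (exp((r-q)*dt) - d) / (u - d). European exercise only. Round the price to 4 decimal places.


dt = T/N = 0.375000
u = exp(sigma*sqrt(dt)) = 1.158319; d = 1/u = 0.863320
p = (exp((r-q)*dt) - d) / (u - d) = 0.479890
Discount per step: exp(-r*dt) = 0.995137
Stock lattice S(k, i) with i counting down-moves:
  k=0: S(0,0) = 86.0100
  k=1: S(1,0) = 99.6270; S(1,1) = 74.2542
  k=2: S(2,0) = 115.3998; S(2,1) = 86.0100; S(2,2) = 64.1052
  k=3: S(3,0) = 133.6697; S(3,1) = 99.6270; S(3,2) = 74.2542; S(3,3) = 55.3433
  k=4: S(4,0) = 154.8321; S(4,1) = 115.3998; S(4,2) = 86.0100; S(4,3) = 64.1052; S(4,4) = 47.7790
Terminal payoffs V(N, i) = max(K - S_T, 0):
  V(4,0) = 0.000000; V(4,1) = 0.000000; V(4,2) = 3.850000; V(4,3) = 25.754844; V(4,4) = 42.081009
Backward induction: V(k, i) = exp(-r*dt) * [p * V(k+1, i) + (1-p) * V(k+1, i+1)].
  V(3,0) = exp(-r*dt) * [p*0.000000 + (1-p)*0.000000] = 0.000000
  V(3,1) = exp(-r*dt) * [p*0.000000 + (1-p)*3.850000] = 1.992687
  V(3,2) = exp(-r*dt) * [p*3.850000 + (1-p)*25.754844] = 15.168810
  V(3,3) = exp(-r*dt) * [p*25.754844 + (1-p)*42.081009] = 34.079709
  V(2,0) = exp(-r*dt) * [p*0.000000 + (1-p)*1.992687] = 1.031377
  V(2,1) = exp(-r*dt) * [p*1.992687 + (1-p)*15.168810] = 8.802709
  V(2,2) = exp(-r*dt) * [p*15.168810 + (1-p)*34.079709] = 24.882966
  V(1,0) = exp(-r*dt) * [p*1.031377 + (1-p)*8.802709] = 5.048656
  V(1,1) = exp(-r*dt) * [p*8.802709 + (1-p)*24.882966] = 17.082737
  V(0,0) = exp(-r*dt) * [p*5.048656 + (1-p)*17.082737] = 11.252717

Answer: Price = V(0,0) = 11.2527


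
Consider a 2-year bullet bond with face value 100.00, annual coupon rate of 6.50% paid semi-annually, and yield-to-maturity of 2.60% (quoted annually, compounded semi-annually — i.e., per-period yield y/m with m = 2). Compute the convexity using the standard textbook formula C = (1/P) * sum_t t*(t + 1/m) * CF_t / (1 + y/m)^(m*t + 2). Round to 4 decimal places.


Coupon per period c = face * coupon_rate / m = 3.250000
Periods per year m = 2; per-period yield y/m = 0.013000
Number of cashflows N = 4
Cashflows (t years, CF_t, discount factor 1/(1+y/m)^(m*t), PV):
  t = 0.5000: CF_t = 3.250000, DF = 0.987167, PV = 3.208292
  t = 1.0000: CF_t = 3.250000, DF = 0.974498, PV = 3.167120
  t = 1.5000: CF_t = 3.250000, DF = 0.961992, PV = 3.126475
  t = 2.0000: CF_t = 103.250000, DF = 0.949647, PV = 98.051057
Price P = sum_t PV_t = 107.552944
Convexity numerator sum_t t*(t + 1/m) * CF_t / (1+y/m)^(m*t + 2):
  t = 0.5000: term = 1.563238
  t = 1.0000: term = 4.629529
  t = 1.5000: term = 9.140236
  t = 2.0000: term = 477.752967
Convexity = (1/P) * sum = 493.085969 / 107.552944 = 4.584588

Answer: Convexity = 4.5846


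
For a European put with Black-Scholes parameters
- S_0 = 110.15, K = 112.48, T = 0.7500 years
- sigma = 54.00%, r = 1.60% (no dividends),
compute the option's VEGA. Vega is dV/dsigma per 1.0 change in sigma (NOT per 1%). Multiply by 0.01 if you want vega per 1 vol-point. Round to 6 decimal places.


Answer: Vega = 37.188879

Derivation:
d1 = 0.2147264981; d2 = -0.2529272200
phi(d1) = 0.3898503749; exp(-qT) = 1.0000000000; exp(-rT) = 0.9880717129
Vega = S * exp(-qT) * phi(d1) * sqrt(T) = 110.1500 * 1.0000000000 * 0.3898503749 * 0.8660254038 = 37.188879


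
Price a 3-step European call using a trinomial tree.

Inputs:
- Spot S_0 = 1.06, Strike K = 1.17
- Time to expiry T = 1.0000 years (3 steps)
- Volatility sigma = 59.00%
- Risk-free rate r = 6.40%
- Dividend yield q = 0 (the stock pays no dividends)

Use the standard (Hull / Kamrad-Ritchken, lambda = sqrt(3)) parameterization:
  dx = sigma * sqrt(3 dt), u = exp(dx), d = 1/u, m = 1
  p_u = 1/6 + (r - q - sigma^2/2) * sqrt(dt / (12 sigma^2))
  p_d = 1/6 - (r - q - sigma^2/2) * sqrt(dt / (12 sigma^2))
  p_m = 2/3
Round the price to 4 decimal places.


Answer: Price = V(0,0) = 0.2239

Derivation:
dt = T/N = 0.333333; dx = sigma*sqrt(3*dt) = 0.590000
u = exp(dx) = 1.803988; d = 1/u = 0.554327
p_u = 0.135579, p_m = 0.666667, p_d = 0.197754
Discount per step: exp(-r*dt) = 0.978893
Stock lattice S(k, j) with j the centered position index:
  k=0: S(0,+0) = 1.0600
  k=1: S(1,-1) = 0.5876; S(1,+0) = 1.0600; S(1,+1) = 1.9122
  k=2: S(2,-2) = 0.3257; S(2,-1) = 0.5876; S(2,+0) = 1.0600; S(2,+1) = 1.9122; S(2,+2) = 3.4496
  k=3: S(3,-3) = 0.1806; S(3,-2) = 0.3257; S(3,-1) = 0.5876; S(3,+0) = 1.0600; S(3,+1) = 1.9122; S(3,+2) = 3.4496; S(3,+3) = 6.2231
Terminal payoffs V(N, j) = max(S_T - K, 0):
  V(3,-3) = 0.000000; V(3,-2) = 0.000000; V(3,-1) = 0.000000; V(3,+0) = 0.000000; V(3,+1) = 0.742228; V(3,+2) = 2.279637; V(3,+3) = 5.053105
Backward induction: V(k, j) = exp(-r*dt) * [p_u * V(k+1, j+1) + p_m * V(k+1, j) + p_d * V(k+1, j-1)]
  V(2,-2) = exp(-r*dt) * [p_u*0.000000 + p_m*0.000000 + p_d*0.000000] = 0.000000
  V(2,-1) = exp(-r*dt) * [p_u*0.000000 + p_m*0.000000 + p_d*0.000000] = 0.000000
  V(2,+0) = exp(-r*dt) * [p_u*0.742228 + p_m*0.000000 + p_d*0.000000] = 0.098507
  V(2,+1) = exp(-r*dt) * [p_u*2.279637 + p_m*0.742228 + p_d*0.000000] = 0.786922
  V(2,+2) = exp(-r*dt) * [p_u*5.053105 + p_m*2.279637 + p_d*0.742228] = 2.301995
  V(1,-1) = exp(-r*dt) * [p_u*0.098507 + p_m*0.000000 + p_d*0.000000] = 0.013074
  V(1,+0) = exp(-r*dt) * [p_u*0.786922 + p_m*0.098507 + p_d*0.000000] = 0.168723
  V(1,+1) = exp(-r*dt) * [p_u*2.301995 + p_m*0.786922 + p_d*0.098507] = 0.838125
  V(0,+0) = exp(-r*dt) * [p_u*0.838125 + p_m*0.168723 + p_d*0.013074] = 0.223872


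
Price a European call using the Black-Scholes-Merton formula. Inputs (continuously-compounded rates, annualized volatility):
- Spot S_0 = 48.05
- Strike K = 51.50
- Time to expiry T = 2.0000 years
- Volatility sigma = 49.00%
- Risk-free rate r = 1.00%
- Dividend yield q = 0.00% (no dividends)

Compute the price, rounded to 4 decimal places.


Answer: Price = 12.1692

Derivation:
d1 = (ln(S/K) + (r - q + 0.5*sigma^2) * T) / (sigma * sqrt(T)) = 0.27528147
d2 = d1 - sigma * sqrt(T) = -0.41768317
exp(-rT) = 0.98019867; exp(-qT) = 1.00000000
C = S_0 * exp(-qT) * N(d1) - K * exp(-rT) * N(d2)
N(d1) = 0.60845000; N(d2) = 0.33808939
C = 48.0500 * 1.00000000 * 0.60845000 - 51.5000 * 0.98019867 * 0.33808939 = 12.1692


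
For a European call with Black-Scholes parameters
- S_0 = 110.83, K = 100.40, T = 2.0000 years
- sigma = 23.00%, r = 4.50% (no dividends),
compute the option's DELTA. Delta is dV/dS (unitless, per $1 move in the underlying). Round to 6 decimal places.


d1 = 0.7431854860; d2 = 0.4179163666
phi(d1) = 0.3026734230; exp(-qT) = 1.0000000000; exp(-rT) = 0.9139311853
N(d1) = 0.7713153053
Delta = exp(-qT) * N(d1) = 1.0000000000 * 0.7713153053 = 0.771315

Answer: Delta = 0.771315


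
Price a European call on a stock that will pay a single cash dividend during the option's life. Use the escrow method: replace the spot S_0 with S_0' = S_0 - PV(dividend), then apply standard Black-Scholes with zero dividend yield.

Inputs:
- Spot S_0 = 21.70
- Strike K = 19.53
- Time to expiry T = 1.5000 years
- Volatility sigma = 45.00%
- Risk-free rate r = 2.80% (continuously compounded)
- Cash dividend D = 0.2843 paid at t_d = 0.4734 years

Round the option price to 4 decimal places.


Answer: Price = 5.8300

Derivation:
PV(D) = D * exp(-r * t_d) = 0.2843 * 0.98683226 = 0.28055641
S_0' = S_0 - PV(D) = 21.7000 - 0.28055641 = 21.41944359
d1 = (ln(S_0'/K) + (r + sigma^2/2)*T) / (sigma*sqrt(T)) = 0.51933237
d2 = d1 - sigma*sqrt(T) = -0.03180283
exp(-rT) = 0.95886978
N(d1) = 0.69823551; N(d2) = 0.48731465
C = S_0' * N(d1) - K * exp(-rT) * N(d2) = 21.41944359 * 0.69823551 - 19.5300 * 0.95886978 * 0.48731465 = 5.8300


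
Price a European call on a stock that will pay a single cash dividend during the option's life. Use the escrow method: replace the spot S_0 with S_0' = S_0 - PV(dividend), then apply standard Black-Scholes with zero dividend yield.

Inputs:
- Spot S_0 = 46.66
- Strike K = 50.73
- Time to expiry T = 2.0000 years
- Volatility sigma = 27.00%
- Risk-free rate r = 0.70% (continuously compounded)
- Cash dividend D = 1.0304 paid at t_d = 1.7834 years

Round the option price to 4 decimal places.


Answer: Price = 5.2564

Derivation:
PV(D) = D * exp(-r * t_d) = 1.0304 * 0.98759380 = 1.01761665
S_0' = S_0 - PV(D) = 46.6600 - 1.01761665 = 45.64238335
d1 = (ln(S_0'/K) + (r + sigma^2/2)*T) / (sigma*sqrt(T)) = -0.04918506
d2 = d1 - sigma*sqrt(T) = -0.43102272
exp(-rT) = 0.98609754
N(d1) = 0.48038591; N(d2) = 0.33322593
C = S_0' * N(d1) - K * exp(-rT) * N(d2) = 45.64238335 * 0.48038591 - 50.7300 * 0.98609754 * 0.33322593 = 5.2564


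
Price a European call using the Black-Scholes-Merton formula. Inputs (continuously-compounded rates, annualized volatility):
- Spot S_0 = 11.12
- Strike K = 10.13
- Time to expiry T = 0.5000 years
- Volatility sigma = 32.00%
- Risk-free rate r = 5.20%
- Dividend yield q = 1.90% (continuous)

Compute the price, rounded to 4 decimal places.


Answer: Price = 1.6210

Derivation:
d1 = (ln(S/K) + (r - q + 0.5*sigma^2) * T) / (sigma * sqrt(T)) = 0.59814150
d2 = d1 - sigma * sqrt(T) = 0.37186733
exp(-rT) = 0.97433509; exp(-qT) = 0.99054498
C = S_0 * exp(-qT) * N(d1) - K * exp(-rT) * N(d2)
N(d1) = 0.72512724; N(d2) = 0.64500418
C = 11.1200 * 0.99054498 * 0.72512724 - 10.1300 * 0.97433509 * 0.64500418 = 1.6210


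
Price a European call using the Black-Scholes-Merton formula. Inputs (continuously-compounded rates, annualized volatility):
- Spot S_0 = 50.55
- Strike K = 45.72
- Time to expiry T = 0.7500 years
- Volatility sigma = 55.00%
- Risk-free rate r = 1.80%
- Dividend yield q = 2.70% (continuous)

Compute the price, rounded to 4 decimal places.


d1 = (ln(S/K) + (r - q + 0.5*sigma^2) * T) / (sigma * sqrt(T)) = 0.43482790
d2 = d1 - sigma * sqrt(T) = -0.04148607
exp(-rT) = 0.98659072; exp(-qT) = 0.97995365
C = S_0 * exp(-qT) * N(d1) - K * exp(-rT) * N(d2)
N(d1) = 0.66815633; N(d2) = 0.48345420
C = 50.5500 * 0.97995365 * 0.66815633 - 45.7200 * 0.98659072 * 0.48345420 = 11.2911

Answer: Price = 11.2911


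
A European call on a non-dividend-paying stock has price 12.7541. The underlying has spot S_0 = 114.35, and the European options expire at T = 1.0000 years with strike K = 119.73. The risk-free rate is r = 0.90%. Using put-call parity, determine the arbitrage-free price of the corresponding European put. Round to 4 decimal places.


Answer: Put price = 17.0614

Derivation:
Put-call parity: C - P = S_0 * exp(-qT) - K * exp(-rT).
S_0 * exp(-qT) = 114.3500 * 1.00000000 = 114.35000000
K * exp(-rT) = 119.7300 * 0.99104038 = 118.65726455
P = C - S*exp(-qT) + K*exp(-rT)
P = 12.7541 - 114.35000000 + 118.65726455 = 17.0614


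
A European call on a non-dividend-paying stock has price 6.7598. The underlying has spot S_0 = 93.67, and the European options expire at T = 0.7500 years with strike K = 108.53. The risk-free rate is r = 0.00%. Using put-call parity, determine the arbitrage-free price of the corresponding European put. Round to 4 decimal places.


Put-call parity: C - P = S_0 * exp(-qT) - K * exp(-rT).
S_0 * exp(-qT) = 93.6700 * 1.00000000 = 93.67000000
K * exp(-rT) = 108.5300 * 1.00000000 = 108.53000000
P = C - S*exp(-qT) + K*exp(-rT)
P = 6.7598 - 93.67000000 + 108.53000000 = 21.6198

Answer: Put price = 21.6198


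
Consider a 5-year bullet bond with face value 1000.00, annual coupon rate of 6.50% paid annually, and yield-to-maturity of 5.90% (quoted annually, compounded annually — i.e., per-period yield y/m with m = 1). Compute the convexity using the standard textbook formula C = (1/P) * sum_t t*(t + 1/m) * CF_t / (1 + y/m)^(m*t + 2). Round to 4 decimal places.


Coupon per period c = face * coupon_rate / m = 65.000000
Periods per year m = 1; per-period yield y/m = 0.059000
Number of cashflows N = 5
Cashflows (t years, CF_t, discount factor 1/(1+y/m)^(m*t), PV):
  t = 1.0000: CF_t = 65.000000, DF = 0.944287, PV = 61.378659
  t = 2.0000: CF_t = 65.000000, DF = 0.891678, PV = 57.959074
  t = 3.0000: CF_t = 65.000000, DF = 0.842000, PV = 54.730004
  t = 4.0000: CF_t = 65.000000, DF = 0.795090, PV = 51.680834
  t = 5.0000: CF_t = 1065.000000, DF = 0.750793, PV = 799.594517
Price P = sum_t PV_t = 1025.343087
Convexity numerator sum_t t*(t + 1/m) * CF_t / (1+y/m)^(m*t + 2):
  t = 1.0000: term = 109.460007
  t = 2.0000: term = 310.085006
  t = 3.0000: term = 585.618519
  t = 4.0000: term = 921.653320
  t = 5.0000: term = 21389.426572
Convexity = (1/P) * sum = 23316.243424 / 1025.343087 = 22.739943

Answer: Convexity = 22.7399


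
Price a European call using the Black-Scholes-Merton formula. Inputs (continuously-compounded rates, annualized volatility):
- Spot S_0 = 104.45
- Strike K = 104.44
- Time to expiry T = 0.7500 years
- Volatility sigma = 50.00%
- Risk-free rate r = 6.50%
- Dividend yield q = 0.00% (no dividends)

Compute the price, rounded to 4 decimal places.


Answer: Price = 20.0757

Derivation:
d1 = (ln(S/K) + (r - q + 0.5*sigma^2) * T) / (sigma * sqrt(T)) = 0.32931077
d2 = d1 - sigma * sqrt(T) = -0.10370194
exp(-rT) = 0.95241920; exp(-qT) = 1.00000000
C = S_0 * exp(-qT) * N(d1) - K * exp(-rT) * N(d2)
N(d1) = 0.62903960; N(d2) = 0.45870294
C = 104.4500 * 1.00000000 * 0.62903960 - 104.4400 * 0.95241920 * 0.45870294 = 20.0757


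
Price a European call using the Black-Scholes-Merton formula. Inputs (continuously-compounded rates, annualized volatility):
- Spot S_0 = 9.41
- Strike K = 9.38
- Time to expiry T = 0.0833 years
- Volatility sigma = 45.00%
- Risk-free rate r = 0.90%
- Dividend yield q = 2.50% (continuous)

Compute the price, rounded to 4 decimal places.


d1 = (ln(S/K) + (r - q + 0.5*sigma^2) * T) / (sigma * sqrt(T)) = 0.07926307
d2 = d1 - sigma * sqrt(T) = -0.05061476
exp(-rT) = 0.99925058; exp(-qT) = 0.99791967
C = S_0 * exp(-qT) * N(d1) - K * exp(-rT) * N(d2)
N(d1) = 0.53158831; N(d2) = 0.47981625
C = 9.4100 * 0.99791967 * 0.53158831 - 9.3800 * 0.99925058 * 0.47981625 = 0.4945

Answer: Price = 0.4945


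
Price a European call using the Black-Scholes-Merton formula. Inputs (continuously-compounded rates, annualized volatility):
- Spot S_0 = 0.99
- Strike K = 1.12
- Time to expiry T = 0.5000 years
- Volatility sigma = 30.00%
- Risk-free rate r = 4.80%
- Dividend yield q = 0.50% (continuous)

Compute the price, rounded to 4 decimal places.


Answer: Price = 0.0448

Derivation:
d1 = (ln(S/K) + (r - q + 0.5*sigma^2) * T) / (sigma * sqrt(T)) = -0.37419629
d2 = d1 - sigma * sqrt(T) = -0.58632833
exp(-rT) = 0.97628571; exp(-qT) = 0.99750312
C = S_0 * exp(-qT) * N(d1) - K * exp(-rT) * N(d2)
N(d1) = 0.35412914; N(d2) = 0.27882745
C = 0.9900 * 0.99750312 * 0.35412914 - 1.1200 * 0.97628571 * 0.27882745 = 0.0448


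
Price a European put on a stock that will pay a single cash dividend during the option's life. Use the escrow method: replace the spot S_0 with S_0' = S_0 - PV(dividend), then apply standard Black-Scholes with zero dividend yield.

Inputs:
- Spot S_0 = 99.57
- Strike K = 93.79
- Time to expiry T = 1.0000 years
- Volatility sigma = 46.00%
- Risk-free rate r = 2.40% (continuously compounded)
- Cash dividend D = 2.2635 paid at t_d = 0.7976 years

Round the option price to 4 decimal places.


PV(D) = D * exp(-r * t_d) = 2.2635 * 0.98103965 = 2.22058325
S_0' = S_0 - PV(D) = 99.5700 - 2.22058325 = 97.34941675
d1 = (ln(S_0'/K) + (r + sigma^2/2)*T) / (sigma*sqrt(T)) = 0.36314891
d2 = d1 - sigma*sqrt(T) = -0.09685109
exp(-rT) = 0.97628571
N(-d1) = 0.35824682; N(-d2) = 0.53857767
P = K * exp(-rT) * N(-d2) - S_0' * N(-d1) = 93.7900 * 0.97628571 * 0.53857767 - 97.34941675 * 0.35824682 = 14.4402

Answer: Price = 14.4402


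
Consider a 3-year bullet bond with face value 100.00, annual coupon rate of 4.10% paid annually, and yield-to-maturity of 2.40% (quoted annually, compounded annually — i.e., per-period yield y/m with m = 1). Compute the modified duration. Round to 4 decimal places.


Answer: Modified duration = 2.8187

Derivation:
Coupon per period c = face * coupon_rate / m = 4.100000
Periods per year m = 1; per-period yield y/m = 0.024000
Number of cashflows N = 3
Cashflows (t years, CF_t, discount factor 1/(1+y/m)^(m*t), PV):
  t = 1.0000: CF_t = 4.100000, DF = 0.976562, PV = 4.003906
  t = 2.0000: CF_t = 4.100000, DF = 0.953674, PV = 3.910065
  t = 3.0000: CF_t = 104.100000, DF = 0.931323, PV = 96.950680
Price P = sum_t PV_t = 104.864651
First compute Macaulay numerator sum_t t * PV_t:
  t * PV_t at t = 1.0000: 4.003906
  t * PV_t at t = 2.0000: 7.820129
  t * PV_t at t = 3.0000: 290.852040
Macaulay duration D = 302.676076 / 104.864651 = 2.886350
Modified duration = D / (1 + y/m) = 2.886350 / (1 + 0.024000) = 2.818701


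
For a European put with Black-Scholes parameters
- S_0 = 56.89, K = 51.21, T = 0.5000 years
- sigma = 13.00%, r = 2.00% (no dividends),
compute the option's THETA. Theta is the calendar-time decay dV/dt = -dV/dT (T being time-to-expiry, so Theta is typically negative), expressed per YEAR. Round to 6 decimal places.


Answer: Theta = -0.782045

Derivation:
d1 = 1.2990068660; d2 = 1.2070829844
phi(d1) = 0.1715898999; exp(-qT) = 1.0000000000; exp(-rT) = 0.9900498337
Theta = -S*exp(-qT)*phi(d1)*sigma/(2*sqrt(T)) + r*K*exp(-rT)*N(-d2) - q*S*exp(-qT)*N(-d1)
N(-d1) = 0.0969707864; N(-d2) = 0.1137000936; sqrt(T) = 0.7071067812
Term 1 = -56.8900 * 1.0000000000 * 0.1715898999 * 0.1300 / (2 * 0.7071067812) = -0.8973378961
Term 2 = 0.0200 * 51.2100 * 0.9900498337 * 0.1137000936 = 0.1152929227
Term 3 = 0 (no dividend yield, q = 0)
Theta = -0.8973378961 + (0.1152929227) + (0.0000000000) = -0.782045


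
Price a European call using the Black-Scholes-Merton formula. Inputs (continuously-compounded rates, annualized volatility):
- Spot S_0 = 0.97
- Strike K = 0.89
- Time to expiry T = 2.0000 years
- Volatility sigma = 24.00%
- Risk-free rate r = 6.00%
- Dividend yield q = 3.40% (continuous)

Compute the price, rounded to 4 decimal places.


d1 = (ln(S/K) + (r - q + 0.5*sigma^2) * T) / (sigma * sqrt(T)) = 0.57651184
d2 = d1 - sigma * sqrt(T) = 0.23710059
exp(-rT) = 0.88692044; exp(-qT) = 0.93426047
C = S_0 * exp(-qT) * N(d1) - K * exp(-rT) * N(d2)
N(d1) = 0.71786537; N(d2) = 0.59371062
C = 0.9700 * 0.93426047 * 0.71786537 - 0.8900 * 0.88692044 * 0.59371062 = 0.1819

Answer: Price = 0.1819


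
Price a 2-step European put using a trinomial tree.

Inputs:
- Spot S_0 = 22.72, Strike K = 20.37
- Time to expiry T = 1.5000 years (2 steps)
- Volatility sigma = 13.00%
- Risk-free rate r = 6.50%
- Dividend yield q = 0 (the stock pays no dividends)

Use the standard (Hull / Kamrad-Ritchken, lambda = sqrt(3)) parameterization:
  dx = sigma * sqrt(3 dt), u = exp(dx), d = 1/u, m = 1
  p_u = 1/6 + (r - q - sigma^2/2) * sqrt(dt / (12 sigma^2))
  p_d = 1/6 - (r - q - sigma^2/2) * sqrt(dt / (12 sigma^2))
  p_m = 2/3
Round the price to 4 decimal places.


Answer: Price = V(0,0) = 0.1325

Derivation:
dt = T/N = 0.750000; dx = sigma*sqrt(3*dt) = 0.195000
u = exp(dx) = 1.215311; d = 1/u = 0.822835
p_u = 0.275417, p_m = 0.666667, p_d = 0.057917
Discount per step: exp(-r*dt) = 0.952419
Stock lattice S(k, j) with j the centered position index:
  k=0: S(0,+0) = 22.7200
  k=1: S(1,-1) = 18.6948; S(1,+0) = 22.7200; S(1,+1) = 27.6119
  k=2: S(2,-2) = 15.3827; S(2,-1) = 18.6948; S(2,+0) = 22.7200; S(2,+1) = 27.6119; S(2,+2) = 33.5570
Terminal payoffs V(N, j) = max(K - S_T, 0):
  V(2,-2) = 4.987268; V(2,-1) = 1.675197; V(2,+0) = 0.000000; V(2,+1) = 0.000000; V(2,+2) = 0.000000
Backward induction: V(k, j) = exp(-r*dt) * [p_u * V(k+1, j+1) + p_m * V(k+1, j) + p_d * V(k+1, j-1)]
  V(1,-1) = exp(-r*dt) * [p_u*0.000000 + p_m*1.675197 + p_d*4.987268] = 1.338762
  V(1,+0) = exp(-r*dt) * [p_u*0.000000 + p_m*0.000000 + p_d*1.675197] = 0.092405
  V(1,+1) = exp(-r*dt) * [p_u*0.000000 + p_m*0.000000 + p_d*0.000000] = 0.000000
  V(0,+0) = exp(-r*dt) * [p_u*0.000000 + p_m*0.092405 + p_d*1.338762] = 0.132520


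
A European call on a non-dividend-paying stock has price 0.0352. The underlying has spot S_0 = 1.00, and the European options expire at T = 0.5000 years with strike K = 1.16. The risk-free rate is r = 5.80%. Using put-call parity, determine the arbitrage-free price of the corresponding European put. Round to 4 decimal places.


Put-call parity: C - P = S_0 * exp(-qT) - K * exp(-rT).
S_0 * exp(-qT) = 1.0000 * 1.00000000 = 1.00000000
K * exp(-rT) = 1.1600 * 0.97141646 = 1.12684310
P = C - S*exp(-qT) + K*exp(-rT)
P = 0.0352 - 1.00000000 + 1.12684310 = 0.1620

Answer: Put price = 0.1620


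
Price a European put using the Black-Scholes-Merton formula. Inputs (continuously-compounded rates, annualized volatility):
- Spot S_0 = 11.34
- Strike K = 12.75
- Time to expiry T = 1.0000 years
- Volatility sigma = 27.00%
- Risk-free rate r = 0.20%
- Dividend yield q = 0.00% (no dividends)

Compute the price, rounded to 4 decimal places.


d1 = (ln(S/K) + (r - q + 0.5*sigma^2) * T) / (sigma * sqrt(T)) = -0.29164805
d2 = d1 - sigma * sqrt(T) = -0.56164805
exp(-rT) = 0.99800200; exp(-qT) = 1.00000000
P = K * exp(-rT) * N(-d2) - S_0 * exp(-qT) * N(-d1)
N(-d1) = 0.61472213; N(-d2) = 0.71282208
P = 12.7500 * 0.99800200 * 0.71282208 - 11.3400 * 1.00000000 * 0.61472213 = 2.0994

Answer: Price = 2.0994


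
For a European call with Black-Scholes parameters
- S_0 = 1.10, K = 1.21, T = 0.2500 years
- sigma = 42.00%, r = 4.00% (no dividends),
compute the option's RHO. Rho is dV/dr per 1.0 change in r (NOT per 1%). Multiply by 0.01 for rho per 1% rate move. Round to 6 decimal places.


d1 = -0.3012389514; d2 = -0.5112389514
phi(d1) = 0.3812457929; exp(-qT) = 1.0000000000; exp(-rT) = 0.9900498337
N(d2) = 0.3045918735
Rho = K*T*exp(-rT)*N(d2) = 1.2100 * 0.2500 * 0.9900498337 * 0.3045918735 = 0.091222

Answer: Rho = 0.091222


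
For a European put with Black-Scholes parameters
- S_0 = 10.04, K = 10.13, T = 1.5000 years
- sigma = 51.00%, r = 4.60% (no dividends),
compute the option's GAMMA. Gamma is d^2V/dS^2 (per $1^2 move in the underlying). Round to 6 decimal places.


Answer: Gamma = 0.058523

Derivation:
d1 = 0.4084897109; d2 = -0.2161301735
phi(d1) = 0.3670084322; exp(-qT) = 1.0000000000; exp(-rT) = 0.9333266801
Gamma = exp(-qT) * phi(d1) / (S * sigma * sqrt(T)) = 1.0000000000 * 0.3670084322 / (10.0400 * 0.5100 * 1.2247448714) = 0.058523


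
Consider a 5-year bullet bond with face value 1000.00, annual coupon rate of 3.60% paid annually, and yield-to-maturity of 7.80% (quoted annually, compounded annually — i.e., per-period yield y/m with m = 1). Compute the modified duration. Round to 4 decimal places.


Coupon per period c = face * coupon_rate / m = 36.000000
Periods per year m = 1; per-period yield y/m = 0.078000
Number of cashflows N = 5
Cashflows (t years, CF_t, discount factor 1/(1+y/m)^(m*t), PV):
  t = 1.0000: CF_t = 36.000000, DF = 0.927644, PV = 33.395176
  t = 2.0000: CF_t = 36.000000, DF = 0.860523, PV = 30.978828
  t = 3.0000: CF_t = 36.000000, DF = 0.798259, PV = 28.737317
  t = 4.0000: CF_t = 36.000000, DF = 0.740500, PV = 26.657993
  t = 5.0000: CF_t = 1036.000000, DF = 0.686920, PV = 711.649177
Price P = sum_t PV_t = 831.418491
First compute Macaulay numerator sum_t t * PV_t:
  t * PV_t at t = 1.0000: 33.395176
  t * PV_t at t = 2.0000: 61.957655
  t * PV_t at t = 3.0000: 86.211951
  t * PV_t at t = 4.0000: 106.631974
  t * PV_t at t = 5.0000: 3558.245883
Macaulay duration D = 3846.442639 / 831.418491 = 4.626362
Modified duration = D / (1 + y/m) = 4.626362 / (1 + 0.078000) = 4.291616

Answer: Modified duration = 4.2916


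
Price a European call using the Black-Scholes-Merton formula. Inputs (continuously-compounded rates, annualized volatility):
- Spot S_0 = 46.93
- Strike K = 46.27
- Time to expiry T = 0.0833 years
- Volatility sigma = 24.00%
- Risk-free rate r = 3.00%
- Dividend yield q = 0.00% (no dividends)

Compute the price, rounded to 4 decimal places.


Answer: Price = 1.7106

Derivation:
d1 = (ln(S/K) + (r - q + 0.5*sigma^2) * T) / (sigma * sqrt(T)) = 0.27518217
d2 = d1 - sigma * sqrt(T) = 0.20591400
exp(-rT) = 0.99750412; exp(-qT) = 1.00000000
C = S_0 * exp(-qT) * N(d1) - K * exp(-rT) * N(d2)
N(d1) = 0.60841186; N(d2) = 0.58157096
C = 46.9300 * 1.00000000 * 0.60841186 - 46.2700 * 0.99750412 * 0.58157096 = 1.7106


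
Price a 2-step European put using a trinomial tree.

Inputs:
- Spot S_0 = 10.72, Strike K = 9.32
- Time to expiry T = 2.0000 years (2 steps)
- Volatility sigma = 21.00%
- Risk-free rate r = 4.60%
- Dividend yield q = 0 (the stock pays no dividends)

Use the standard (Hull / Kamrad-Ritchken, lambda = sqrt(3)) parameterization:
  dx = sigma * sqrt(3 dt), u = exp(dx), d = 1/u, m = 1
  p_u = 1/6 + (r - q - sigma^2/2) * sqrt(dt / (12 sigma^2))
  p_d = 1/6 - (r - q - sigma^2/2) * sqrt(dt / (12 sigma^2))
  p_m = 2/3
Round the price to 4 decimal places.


dt = T/N = 1.000000; dx = sigma*sqrt(3*dt) = 0.363731
u = exp(dx) = 1.438687; d = 1/u = 0.695078
p_u = 0.199589, p_m = 0.666667, p_d = 0.133744
Discount per step: exp(-r*dt) = 0.955042
Stock lattice S(k, j) with j the centered position index:
  k=0: S(0,+0) = 10.7200
  k=1: S(1,-1) = 7.4512; S(1,+0) = 10.7200; S(1,+1) = 15.4227
  k=2: S(2,-2) = 5.1792; S(2,-1) = 7.4512; S(2,+0) = 10.7200; S(2,+1) = 15.4227; S(2,+2) = 22.1885
Terminal payoffs V(N, j) = max(K - S_T, 0):
  V(2,-2) = 4.140804; V(2,-1) = 1.868760; V(2,+0) = 0.000000; V(2,+1) = 0.000000; V(2,+2) = 0.000000
Backward induction: V(k, j) = exp(-r*dt) * [p_u * V(k+1, j+1) + p_m * V(k+1, j) + p_d * V(k+1, j-1)]
  V(1,-1) = exp(-r*dt) * [p_u*0.000000 + p_m*1.868760 + p_d*4.140804] = 1.718739
  V(1,+0) = exp(-r*dt) * [p_u*0.000000 + p_m*0.000000 + p_d*1.868760] = 0.238699
  V(1,+1) = exp(-r*dt) * [p_u*0.000000 + p_m*0.000000 + p_d*0.000000] = 0.000000
  V(0,+0) = exp(-r*dt) * [p_u*0.000000 + p_m*0.238699 + p_d*1.718739] = 0.371515

Answer: Price = V(0,0) = 0.3715
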